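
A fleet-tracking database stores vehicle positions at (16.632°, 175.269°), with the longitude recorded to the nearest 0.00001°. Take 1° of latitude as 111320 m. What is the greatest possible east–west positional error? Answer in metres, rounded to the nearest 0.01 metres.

Rounding to 5 decimal places leaves the longitude within ±5e-06° of the true value.
At latitude 16.632° a degree of longitude spans 111320 m × cos 16.632° = 111320 × 0.9582 ≈ 106663 m.
East–west error: 5e-06° × 106663 m/° ≈ 0.533313 m.

0.53 metres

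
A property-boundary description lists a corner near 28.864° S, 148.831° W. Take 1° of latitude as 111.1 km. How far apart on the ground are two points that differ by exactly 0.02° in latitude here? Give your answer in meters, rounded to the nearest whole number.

0.02° × 111100 m/° = 2222 m.

2222 meters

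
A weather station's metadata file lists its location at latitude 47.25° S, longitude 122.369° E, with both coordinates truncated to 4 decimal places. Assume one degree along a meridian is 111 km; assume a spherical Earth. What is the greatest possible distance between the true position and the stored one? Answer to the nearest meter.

Truncating at 4 decimal places can drop up to a full unit in the last place, so each coordinate may be off by as much as 0.0001°.
Latitude error → 0.0001 × 111000 = 11.1 m along the meridian.
East–west component at 47.25°: 0.0001° × 111000 × cos 47.25° ≈ 0.0001 × 75346.9 ≈ 7.53469 m.
Combining orthogonally: (11.1² + 7.53469²)^½ ≈ 13.4157 m.

13 meters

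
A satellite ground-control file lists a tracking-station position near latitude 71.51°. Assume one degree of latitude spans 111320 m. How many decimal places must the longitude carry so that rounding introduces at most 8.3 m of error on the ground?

4 decimal places

At 71.51° one degree of longitude covers 111320 × cos 71.51° ≈ 111320 × 0.3171 ≈ 35303.9 m.
N decimal places → at most half a unit in the last place, 0.5 × 10⁻ᴺ° = 35303.9/2 × 10⁻ᴺ m.
Need 0.5 × 35303.9 × 10⁻ᴺ ≤ 8.3 → 10⁻ᴺ ≤ 4.702e-04, so N ≥ 3.33.
At 3 places the error can reach 17.7 m, but 4 places keeps it to 1.77 m.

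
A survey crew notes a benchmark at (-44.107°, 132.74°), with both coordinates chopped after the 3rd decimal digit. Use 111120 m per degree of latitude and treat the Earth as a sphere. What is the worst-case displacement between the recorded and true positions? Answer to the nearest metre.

Truncating at 3 decimal places can drop up to a full unit in the last place, so each coordinate may be off by as much as 0.001°.
North–south component: 0.001° × 111120 = 111.12 m.
East–west component at 44.107°: 0.001° × 111120 × cos 44.107° ≈ 0.001 × 79788.7 ≈ 79.7887 m.
The two errors are perpendicular, so the maximum displacement is √(111.12² + 79.7887²) ≈ 136.799 m.

137 metres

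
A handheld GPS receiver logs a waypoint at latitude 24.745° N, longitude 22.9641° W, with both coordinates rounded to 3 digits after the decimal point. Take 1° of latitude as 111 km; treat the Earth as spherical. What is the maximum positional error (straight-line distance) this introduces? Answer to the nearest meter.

75 meters

Rounding to 3 decimal places leaves each coordinate within ±0.0005° of the true value.
N–S: 0.0005° × 111000 m/° = 55.5 m.
Longitude error → 0.0005 × 111000 × cos 24.745° = 0.0005 × 111000 × 0.9082 ≈ 50.404 m.
The two errors are perpendicular, so the maximum displacement is √(55.5² + 50.404²) ≈ 74.9721 m.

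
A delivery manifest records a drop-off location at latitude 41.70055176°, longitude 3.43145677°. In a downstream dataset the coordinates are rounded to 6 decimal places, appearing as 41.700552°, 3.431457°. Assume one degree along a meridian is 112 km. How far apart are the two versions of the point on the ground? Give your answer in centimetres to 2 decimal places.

3.31 centimetres

Δlat = 41.70055176 − 41.700552 = -0.00000024°; Δlon = 3.43145677 − 3.431457 = -0.00000023°.
N–S: -0.00000024° × 112000 m/° = -0.02688 m.
E–W at 41.7006°: -0.00000023° × 112000 × cos 41.7006° = -0.00000023 × 112000 × 0.7466 ≈ -0.0192332 m.
Hypotenuse of the two orthogonal shifts: √(0.02688² + 0.0192332²) = 0.0330523 m.
That is 0.0330523 m = 3.3052 cm.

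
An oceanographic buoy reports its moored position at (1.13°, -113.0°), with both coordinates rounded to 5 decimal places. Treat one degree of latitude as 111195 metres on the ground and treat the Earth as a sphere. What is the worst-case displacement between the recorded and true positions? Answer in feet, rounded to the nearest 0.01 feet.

2.58 feet

Rounding to 5 decimal places leaves each coordinate within ±5e-06° of the true value.
North–south component: 5e-06° × 111195 = 0.555975 m.
Longitude error → 5e-06 × 111195 × cos 1.13° = 5e-06 × 111195 × 0.9998 ≈ 0.555867 m.
The two errors are perpendicular, so the maximum displacement is √(0.555975² + 0.555867²) ≈ 0.786191 m.
In feet: 0.786191 m ÷ 0.3048 ≈ 2.5794 ft.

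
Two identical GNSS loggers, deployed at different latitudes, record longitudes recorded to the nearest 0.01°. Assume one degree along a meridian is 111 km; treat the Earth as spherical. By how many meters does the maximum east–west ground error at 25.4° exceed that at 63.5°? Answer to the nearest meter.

Rounding to 2 decimal places leaves the longitude within ±0.005° of the true value.
Error at 25.4° = 0.005° × 111000 × cos 25.4° ≈ 555 × 0.9033 = 501.35 m.
Error at 63.5° = 0.005° × 111000 × cos 63.5° ≈ 555 × 0.4462 = 247.64 m.
So the lower-latitude error exceeds the higher by 501.35 − 247.64 = 253.71 m.

254 meters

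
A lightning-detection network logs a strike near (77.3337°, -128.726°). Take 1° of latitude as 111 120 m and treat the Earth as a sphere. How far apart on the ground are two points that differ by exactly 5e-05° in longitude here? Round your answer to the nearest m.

1 m

At 77.3337° a degree of longitude is 111120 × cos 77.3337° ≈ 24365.5 m, so 5e-05° corresponds to 1.21828 m.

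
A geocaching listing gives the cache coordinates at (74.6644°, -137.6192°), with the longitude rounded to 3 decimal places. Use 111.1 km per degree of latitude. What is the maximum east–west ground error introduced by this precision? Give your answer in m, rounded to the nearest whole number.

15 m

Rounding to 3 decimal places leaves the longitude within ±0.0005° of the true value.
Parallels shrink by cos φ, so at 74.6644° a degree of longitude is 111100 × 0.2645 ≈ 29382.9 m.
East–west error: 0.0005° × 29382.9 m/° ≈ 14.6914 m.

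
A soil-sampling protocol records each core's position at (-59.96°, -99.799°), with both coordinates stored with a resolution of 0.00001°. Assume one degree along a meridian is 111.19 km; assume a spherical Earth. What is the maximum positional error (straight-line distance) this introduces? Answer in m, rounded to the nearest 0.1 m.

With a 0.00001° grid the true value lies within half a step, ±0.00001°/2 = ±5e-06°, of the stored one.
Latitude error → 5e-06 × 111190 = 0.55595 m along the meridian.
E–W at 59.96°: 5e-06° × 111190 × cos 59.96° = 5e-06 × 111190 × 0.5006 ≈ 0.278311 m.
The two errors are perpendicular, so the maximum displacement is √(0.55595² + 0.278311²) ≈ 0.621721 m.

0.6 m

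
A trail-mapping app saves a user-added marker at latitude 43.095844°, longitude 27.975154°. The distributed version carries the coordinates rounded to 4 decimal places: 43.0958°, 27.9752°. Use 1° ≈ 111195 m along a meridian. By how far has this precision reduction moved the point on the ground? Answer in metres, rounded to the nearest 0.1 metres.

Δlat = 43.095844 − 43.0958 = +0.000044°; Δlon = 27.975154 − 27.9752 = -0.000046°.
N–S: 0.000044° × 111195 m/° = 4.89258 m.
E–W at 43.0958°: -0.000046° × 111195 × cos 43.0958° = -0.000046 × 111195 × 0.7302 ≈ -3.73501 m.
Hypotenuse of the two orthogonal shifts: √(4.89258² + 3.73501²) = 6.1553 m.

6.2 metres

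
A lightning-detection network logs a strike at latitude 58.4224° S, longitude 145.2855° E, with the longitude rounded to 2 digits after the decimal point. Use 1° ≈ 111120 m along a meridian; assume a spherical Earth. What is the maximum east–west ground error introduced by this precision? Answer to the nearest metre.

Rounding to 2 decimal places leaves the longitude within ±0.005° of the true value.
At latitude 58.4224° a degree of longitude spans 111120 m × cos 58.4224° = 111120 × 0.5237 ≈ 58188.3 m.
East–west error: 0.005° × 58188.3 m/° ≈ 290.942 m.

291 metres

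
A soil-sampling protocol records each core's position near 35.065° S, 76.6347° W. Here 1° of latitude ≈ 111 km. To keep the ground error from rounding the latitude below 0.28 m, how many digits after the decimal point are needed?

6 decimal places

One degree of latitude covers 111000 m.
N decimal places → at most half a unit in the last place, 0.5 × 10⁻ᴺ° = 111000/2 × 10⁻ᴺ m.
Need 0.5 × 111000 × 10⁻ᴺ ≤ 0.28 → 10⁻ᴺ ≤ 5.045e-06, so N ≥ 5.30.
So 6 decimal places suffice (0.0555 m); 5 would allow up to 0.555 m.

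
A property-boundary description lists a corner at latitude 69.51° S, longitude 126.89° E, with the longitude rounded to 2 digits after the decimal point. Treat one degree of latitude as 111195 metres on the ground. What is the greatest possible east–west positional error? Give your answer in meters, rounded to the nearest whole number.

195 meters

Rounding to 2 decimal places leaves the longitude within ±0.005° of the true value.
One degree of longitude at 69.51° is 111195 × cos 69.51° ≈ 111195 × 0.3500 = 38923.1 m.
So at most 0.005° × 38923.1 ≈ 194.616 m east–west.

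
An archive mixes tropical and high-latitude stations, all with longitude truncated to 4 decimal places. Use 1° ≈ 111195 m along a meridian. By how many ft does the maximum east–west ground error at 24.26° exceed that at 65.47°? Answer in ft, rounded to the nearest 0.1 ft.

Truncating at 4 decimal places can drop up to a full unit in the last place, so the longitude may be off by as much as 0.0001°.
At 24.26°: 0.0001° × 111195 × cos 24.26° = 0.0001 × 111195 × 0.9117 ≈ 10.138 m.
At 65.47°: 0.0001° × 111195 × cos 65.47° = 0.0001 × 111195 × 0.4152 ≈ 4.6165 m.
Difference: 10.138 − 4.6165 = 5.5211 m.
In feet: 5.52106 m ÷ 0.3048 ≈ 18.114 ft.

18.1 ft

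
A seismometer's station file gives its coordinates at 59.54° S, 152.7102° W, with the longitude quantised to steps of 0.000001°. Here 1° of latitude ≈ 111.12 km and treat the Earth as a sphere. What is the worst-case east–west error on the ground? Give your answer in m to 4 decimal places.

0.0282 m

With a 0.000001° grid the true value lies within half a step, ±0.000001°/2 = ±5e-07°, of the stored one.
At latitude 59.54° a degree of longitude spans 111120 m × cos 59.54° = 111120 × 0.5069 ≈ 56330.8 m.
So at most 5e-07° × 56330.8 ≈ 0.0281654 m east–west.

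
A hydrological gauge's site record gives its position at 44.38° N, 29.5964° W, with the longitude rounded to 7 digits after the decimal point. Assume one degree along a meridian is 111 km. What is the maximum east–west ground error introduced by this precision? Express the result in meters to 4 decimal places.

Rounding to 7 decimal places leaves the longitude within ±5e-08° of the true value.
At latitude 44.38° a degree of longitude spans 111000 m × cos 44.38° = 111000 × 0.7147 ≈ 79333.6 m.
East–west error: 5e-08° × 79333.6 m/° ≈ 0.00396668 m.

0.0040 meters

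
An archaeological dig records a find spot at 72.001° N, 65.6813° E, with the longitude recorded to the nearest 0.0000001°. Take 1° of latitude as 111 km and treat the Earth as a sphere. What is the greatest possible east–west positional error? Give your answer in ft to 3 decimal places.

Rounding to 7 decimal places leaves the longitude within ±5e-08° of the true value.
At latitude 72.001° a degree of longitude spans 111000 m × cos 72.001° = 111000 × 0.3090 ≈ 34299 m.
So at most 5e-08° × 34299 ≈ 0.00171495 m east–west.
In feet: 0.00171495 m ÷ 0.3048 ≈ 0.0056265 ft.

0.006 ft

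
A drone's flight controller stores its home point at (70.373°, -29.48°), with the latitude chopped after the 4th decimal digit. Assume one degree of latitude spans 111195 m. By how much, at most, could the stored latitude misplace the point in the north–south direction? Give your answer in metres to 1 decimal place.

11.1 metres

Truncating at 4 decimal places can drop up to a full unit in the last place, so the latitude may be off by as much as 0.0001°.
Along the meridian that is 0.0001° × 111195 m/° = 11.1195 m.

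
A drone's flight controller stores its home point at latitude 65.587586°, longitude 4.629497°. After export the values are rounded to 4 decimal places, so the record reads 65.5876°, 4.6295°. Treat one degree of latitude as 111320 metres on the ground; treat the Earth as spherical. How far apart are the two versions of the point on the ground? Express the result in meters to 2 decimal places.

The latitude changed by -0.000014° and the longitude by -0.000003°.
North–south shift: -0.000014 × 111320 = -1.55848 m.
East–west at this latitude: -0.000003° × 111320 × cos 65.5876° ≈ -0.000003 × 46008.7 = -0.138026 m.
Hypotenuse of the two orthogonal shifts: √(1.55848² + 0.138026²) = 1.56458 m.

1.56 meters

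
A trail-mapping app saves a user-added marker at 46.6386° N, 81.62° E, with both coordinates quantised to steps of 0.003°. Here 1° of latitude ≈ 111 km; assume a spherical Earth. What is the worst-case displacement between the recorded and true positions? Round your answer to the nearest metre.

With a 0.003° grid the true value lies within half a step, ±0.003°/2 = ±0.0015°, of the stored one.
N–S: 0.0015° × 111000 m/° = 166.5 m.
Longitude error → 0.0015 × 111000 × cos 46.6386° = 0.0015 × 111000 × 0.6866 ≈ 114.319 m.
Combining orthogonally: (166.5² + 114.319²)^½ ≈ 201.968 m.

202 metres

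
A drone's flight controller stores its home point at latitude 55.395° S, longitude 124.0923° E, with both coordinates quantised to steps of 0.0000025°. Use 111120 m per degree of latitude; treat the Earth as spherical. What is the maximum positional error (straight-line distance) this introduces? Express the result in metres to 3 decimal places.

With a 0.0000025° grid the true value lies within half a step, ±0.0000025°/2 = ±1.25e-06°, of the stored one.
Latitude error → 1.25e-06 × 111120 = 0.1389 m along the meridian.
E–W at 55.395°: 1.25e-06° × 111120 × cos 55.395° = 1.25e-06 × 111120 × 0.5679 ≈ 0.0788835 m.
Combining orthogonally: (0.1389² + 0.0788835²)^½ ≈ 0.159737 m.

0.160 metres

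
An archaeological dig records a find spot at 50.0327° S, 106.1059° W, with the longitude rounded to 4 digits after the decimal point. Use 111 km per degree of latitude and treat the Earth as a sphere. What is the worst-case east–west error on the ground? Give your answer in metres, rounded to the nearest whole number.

4 metres

Rounding to 4 decimal places leaves the longitude within ±5e-05° of the true value.
At latitude 50.0327° a degree of longitude spans 111000 m × cos 50.0327° = 111000 × 0.6424 ≈ 71300.9 m.
Maximum E–W displacement: 5e-05 × 71300.9 = 3.56504 m.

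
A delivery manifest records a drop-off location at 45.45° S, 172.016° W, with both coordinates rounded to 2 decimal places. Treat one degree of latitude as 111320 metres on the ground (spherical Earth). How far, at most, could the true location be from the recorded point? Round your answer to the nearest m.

Rounding to 2 decimal places leaves each coordinate within ±0.005° of the true value.
Latitude error → 0.005 × 111320 = 556.6 m along the meridian.
East–west component at 45.45°: 0.005° × 111320 × cos 45.45° ≈ 0.005 × 78094.5 ≈ 390.472 m.
Worst case both components are at the extreme and orthogonal: √(556.6² + 390.472²) ≈ 679.906 m.

680 m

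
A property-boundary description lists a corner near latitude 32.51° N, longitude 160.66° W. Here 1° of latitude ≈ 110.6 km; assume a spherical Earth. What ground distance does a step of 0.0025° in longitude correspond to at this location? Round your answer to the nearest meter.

233 meters

One degree of longitude here spans 110600 × cos 32.51° = 110600 × 0.8433 ≈ 93268.7 m; 0.0025° of that is 233.172 m.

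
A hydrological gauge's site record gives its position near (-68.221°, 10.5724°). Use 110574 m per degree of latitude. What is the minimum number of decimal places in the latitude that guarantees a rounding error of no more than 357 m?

One degree of latitude covers 110574 m.
With N decimal places the half-ulp bound is 0.5·10⁻ᴺ°, or 0.5·10⁻ᴺ × 110574 m on the ground.
Need 0.5 × 110574 × 10⁻ᴺ ≤ 357 → 10⁻ᴺ ≤ 6.457e-03, so N ≥ 2.19.
N = 2 would give 553 m (too coarse); N = 3 gives 55.3 m ≤ 357 m.

3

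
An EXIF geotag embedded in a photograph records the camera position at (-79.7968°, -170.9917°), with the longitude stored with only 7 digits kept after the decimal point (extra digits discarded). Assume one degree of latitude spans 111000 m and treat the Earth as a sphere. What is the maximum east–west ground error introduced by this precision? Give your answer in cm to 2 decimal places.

Truncating at 7 decimal places can drop up to a full unit in the last place, so the longitude may be off by as much as 1e-07°.
One degree of longitude at 79.7968° is 111000 × cos 79.7968° ≈ 111000 × 0.1771 = 19662.5 m.
East–west error: 1e-07° × 19662.5 m/° ≈ 0.00196625 m.
That is 0.00196625 m = 0.19663 cm.

0.20 cm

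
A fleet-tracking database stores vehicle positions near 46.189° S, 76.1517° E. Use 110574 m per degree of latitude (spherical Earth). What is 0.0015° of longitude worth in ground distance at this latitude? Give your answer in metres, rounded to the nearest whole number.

One degree of longitude here spans 110574 × cos 46.189° = 110574 × 0.6923 ≈ 76548.4 m; 0.0015° of that is 114.823 m.

115 metres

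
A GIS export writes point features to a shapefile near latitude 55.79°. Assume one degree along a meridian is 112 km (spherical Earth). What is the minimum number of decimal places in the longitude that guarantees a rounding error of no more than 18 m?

4

At 55.79° one degree of longitude covers 112000 × cos 55.79° ≈ 112000 × 0.5622 ≈ 62969.5 m.
Rounding to N decimal places gives at most 0.5 × 10⁻ᴺ degrees of error, i.e. 0.5 × 10⁻ᴺ × 62969.5 m.
Setting 31484.8 × 10⁻ᴺ ≤ 18 gives 10ᴺ ≥ 1749, i.e. N ≥ 3.24.
N = 3 would give 31.5 m (too coarse); N = 4 gives 3.15 m ≤ 18 m.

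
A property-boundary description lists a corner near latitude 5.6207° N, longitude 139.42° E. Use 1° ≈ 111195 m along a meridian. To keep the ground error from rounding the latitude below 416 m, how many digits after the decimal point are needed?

One degree of latitude covers 111195 m.
With N decimal places the half-ulp bound is 0.5·10⁻ᴺ°, or 0.5·10⁻ᴺ × 111195 m on the ground.
Need 0.5 × 111195 × 10⁻ᴺ ≤ 416 → 10⁻ᴺ ≤ 7.482e-03, so N ≥ 2.13.
N = 2 would give 556 m (too coarse); N = 3 gives 55.6 m ≤ 416 m.

3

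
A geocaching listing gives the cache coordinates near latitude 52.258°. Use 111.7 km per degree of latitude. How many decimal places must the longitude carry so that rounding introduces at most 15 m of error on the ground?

At 52.258° one degree of longitude covers 111700 × cos 52.258° ≈ 111700 × 0.6121 ≈ 68372.3 m.
Rounding to N decimal places gives at most 0.5 × 10⁻ᴺ degrees of error, i.e. 0.5 × 10⁻ᴺ × 68372.3 m.
Setting 34186.2 × 10⁻ᴺ ≤ 15 gives 10ᴺ ≥ 2279, i.e. N ≥ 3.36.
At 3 places the error can reach 34.2 m, but 4 places keeps it to 3.42 m.

4 decimal places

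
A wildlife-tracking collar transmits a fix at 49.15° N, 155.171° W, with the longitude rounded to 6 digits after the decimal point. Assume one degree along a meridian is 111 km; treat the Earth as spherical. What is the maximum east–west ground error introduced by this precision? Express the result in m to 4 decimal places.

Rounding to 6 decimal places leaves the longitude within ±5e-07° of the true value.
At latitude 49.15° a degree of longitude spans 111000 m × cos 49.15° = 111000 × 0.6541 ≈ 72603 m.
So at most 5e-07° × 72603 ≈ 0.0363015 m east–west.

0.0363 m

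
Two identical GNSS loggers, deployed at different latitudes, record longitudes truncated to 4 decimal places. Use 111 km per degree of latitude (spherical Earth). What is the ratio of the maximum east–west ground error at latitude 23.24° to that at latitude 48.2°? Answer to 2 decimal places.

Truncating at 4 decimal places can drop up to a full unit in the last place, so the longitude may be off by as much as 0.0001°.
At 23.24°: 0.0001° × 111000 × cos 23.24° = 0.0001 × 111000 × 0.9189 ≈ 10.199 m.
Error at 48.2° = 0.0001° × 111000 × cos 48.2° ≈ 11.1 × 0.6665 = 7.3985 m.
The ratio reduces to cos 23.24° / cos 48.2° = 0.9189/0.6665 ≈ 1.3786.

1.38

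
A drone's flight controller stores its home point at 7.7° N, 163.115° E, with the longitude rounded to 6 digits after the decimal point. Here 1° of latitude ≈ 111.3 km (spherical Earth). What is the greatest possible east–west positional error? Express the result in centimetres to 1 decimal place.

Rounding to 6 decimal places leaves the longitude within ±5e-07° of the true value.
Parallels shrink by cos φ, so at 7.7° a degree of longitude is 111300 × 0.9910 ≈ 110296 m.
Maximum E–W displacement: 5e-07 × 110296 = 0.0551482 m.
That is 0.0551482 m = 5.5148 cm.

5.5 centimetres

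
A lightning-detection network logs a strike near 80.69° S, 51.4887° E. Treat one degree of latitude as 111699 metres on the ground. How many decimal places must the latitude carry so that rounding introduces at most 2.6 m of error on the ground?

One degree of latitude covers 111699 m.
With N decimal places the half-ulp bound is 0.5·10⁻ᴺ°, or 0.5·10⁻ᴺ × 111699 m on the ground.
Setting 55849.5 × 10⁻ᴺ ≤ 2.6 gives 10ᴺ ≥ 2.148e+04, i.e. N ≥ 4.33.
At 4 places the error can reach 5.58 m, but 5 places keeps it to 0.558 m.

5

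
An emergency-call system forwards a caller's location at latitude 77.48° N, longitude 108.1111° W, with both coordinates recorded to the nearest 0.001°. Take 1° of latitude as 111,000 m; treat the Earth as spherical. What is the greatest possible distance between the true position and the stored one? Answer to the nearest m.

Rounding to 3 decimal places leaves each coordinate within ±0.0005° of the true value.
North–south component: 0.0005° × 111000 = 55.5 m.
E–W at 77.48°: 0.0005° × 111000 × cos 77.48° = 0.0005 × 111000 × 0.2168 ≈ 12.0313 m.
Worst case both components are at the extreme and orthogonal: √(55.5² + 12.0313²) ≈ 56.7891 m.

57 m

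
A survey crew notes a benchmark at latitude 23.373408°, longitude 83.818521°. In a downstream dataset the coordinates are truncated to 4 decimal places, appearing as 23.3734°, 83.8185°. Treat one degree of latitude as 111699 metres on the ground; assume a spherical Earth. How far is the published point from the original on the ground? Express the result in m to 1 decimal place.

Δlat = 23.373408 − 23.3734 = +0.000008°; Δlon = 83.818521 − 83.8185 = +0.000021°.
N–S: 0.000008° × 111699 m/° = 0.893592 m.
East–west at this latitude: 0.000021° × 111699 × cos 23.3734° ≈ 0.000021 × 102533 = 2.15319 m.
Distance: √(0.893592² + 2.15319²) ≈ 2.33125 m.

2.3 m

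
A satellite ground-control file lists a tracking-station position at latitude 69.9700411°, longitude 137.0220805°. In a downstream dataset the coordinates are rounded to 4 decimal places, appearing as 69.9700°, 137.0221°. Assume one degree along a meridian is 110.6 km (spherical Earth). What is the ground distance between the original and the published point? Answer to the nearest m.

5 m

Δlat = 69.9700411 − 69.9700 = +0.0000411°; Δlon = 137.0220805 − 137.0221 = -0.0000195°.
North–south shift: 0.0000411 × 110600 = 4.54566 m.
E–W at 69.97°: -0.0000195° × 110600 × cos 69.97° = -0.0000195 × 110600 × 0.3425 ≈ -0.738696 m.
Hypotenuse of the two orthogonal shifts: √(4.54566² + 0.738696²) = 4.60529 m.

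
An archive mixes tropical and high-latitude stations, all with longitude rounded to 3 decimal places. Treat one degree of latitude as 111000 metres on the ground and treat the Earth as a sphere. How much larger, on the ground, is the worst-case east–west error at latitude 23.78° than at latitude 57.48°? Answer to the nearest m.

Rounding to 3 decimal places leaves the longitude within ±0.0005° of the true value.
At 23.78°: 0.0005° × 111000 × cos 23.78° = 0.0005 × 111000 × 0.9151 ≈ 50.788 m.
Error at 57.48° = 0.0005° × 111000 × cos 57.48° ≈ 55.5 × 0.5376 = 29.836 m.
Difference: 50.788 − 29.836 = 20.952 m.

21 m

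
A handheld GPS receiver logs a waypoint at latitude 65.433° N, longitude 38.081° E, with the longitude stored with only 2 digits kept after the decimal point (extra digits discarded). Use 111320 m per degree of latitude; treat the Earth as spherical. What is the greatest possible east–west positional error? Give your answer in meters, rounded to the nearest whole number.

463 meters

Truncating at 2 decimal places can drop up to a full unit in the last place, so the longitude may be off by as much as 0.01°.
At latitude 65.433° a degree of longitude spans 111320 m × cos 65.433° = 111320 × 0.4158 ≈ 46282.1 m.
Maximum E–W displacement: 0.01 × 46282.1 = 462.821 m.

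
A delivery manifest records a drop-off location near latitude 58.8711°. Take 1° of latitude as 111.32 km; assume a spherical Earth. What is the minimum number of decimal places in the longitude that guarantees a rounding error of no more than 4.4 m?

4

At 58.8711° one degree of longitude covers 111320 × cos 58.8711° ≈ 111320 × 0.5170 ≈ 57548.6 m.
Rounding to N decimal places gives at most 0.5 × 10⁻ᴺ degrees of error, i.e. 0.5 × 10⁻ᴺ × 57548.6 m.
Setting 28774.3 × 10⁻ᴺ ≤ 4.4 gives 10ᴺ ≥ 6540, i.e. N ≥ 3.82.
So 4 decimal places suffice (2.88 m); 3 would allow up to 28.8 m.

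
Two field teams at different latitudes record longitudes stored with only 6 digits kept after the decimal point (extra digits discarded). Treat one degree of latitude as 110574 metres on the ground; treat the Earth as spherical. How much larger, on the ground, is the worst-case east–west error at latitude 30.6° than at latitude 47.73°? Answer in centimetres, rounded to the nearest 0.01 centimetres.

2.08 centimetres

Truncating at 6 decimal places can drop up to a full unit in the last place, so the longitude may be off by as much as 1e-06°.
At 30.6°: 1e-06° × 110574 × cos 30.6° = 1e-06 × 110574 × 0.8607 ≈ 0.095176 m.
Error at 47.73° = 1e-06° × 110574 × cos 47.73° ≈ 0.11057 × 0.6726 = 0.074375 m.
Difference: 0.095176 − 0.074375 = 0.020801 m.
That is 0.0208008 m = 2.0801 cm.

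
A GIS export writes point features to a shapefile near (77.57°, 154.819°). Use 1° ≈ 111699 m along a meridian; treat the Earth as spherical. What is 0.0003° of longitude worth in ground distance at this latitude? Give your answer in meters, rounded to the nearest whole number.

7 meters

0.0003° of longitude at 77.57° is 0.0003 × 111699 × cos 77.57° ≈ 0.0003 × 24042.8 = 7.21285 m.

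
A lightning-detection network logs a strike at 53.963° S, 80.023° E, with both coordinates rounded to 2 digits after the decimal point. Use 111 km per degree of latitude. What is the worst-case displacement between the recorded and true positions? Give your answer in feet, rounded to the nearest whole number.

2113 feet

Rounding to 2 decimal places leaves each coordinate within ±0.005° of the true value.
N–S: 0.005° × 111000 m/° = 555 m.
Longitude error → 0.005 × 111000 × cos 53.963° = 0.005 × 111000 × 0.5883 ≈ 326.511 m.
Combining orthogonally: (555² + 326.511²)^½ ≈ 643.921 m.
Converting: 643.921 m × 3.2808 ft/m ≈ 2112.6 ft.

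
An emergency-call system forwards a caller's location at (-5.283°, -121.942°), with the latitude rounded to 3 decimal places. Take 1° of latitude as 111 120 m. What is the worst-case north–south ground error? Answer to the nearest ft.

182 ft

Rounding to 3 decimal places leaves the latitude within ±0.0005° of the true value.
North–south distance: 0.0005° × 111120 m/° = 55.56 m.
In feet: 55.56 m ÷ 0.3048 ≈ 182.28 ft.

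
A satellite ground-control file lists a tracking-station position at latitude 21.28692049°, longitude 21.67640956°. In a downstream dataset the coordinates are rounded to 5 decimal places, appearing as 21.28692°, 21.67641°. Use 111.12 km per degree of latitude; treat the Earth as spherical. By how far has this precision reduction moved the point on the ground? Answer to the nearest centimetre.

7 centimetres

The latitude changed by +0.00000049° and the longitude by -0.00000044°.
North–south shift: 0.00000049 × 111120 = 0.0544488 m.
E–W at 21.2869°: -0.00000044° × 111120 × cos 21.2869° = -0.00000044 × 111120 × 0.9318 ≈ -0.045557 m.
Distance: √(0.0544488² + 0.045557²) ≈ 0.0709938 m.
That is 0.0709938 m = 7.0994 cm.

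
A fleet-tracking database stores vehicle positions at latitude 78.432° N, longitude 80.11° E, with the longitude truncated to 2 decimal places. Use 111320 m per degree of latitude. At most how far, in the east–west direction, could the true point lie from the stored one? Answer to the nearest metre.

223 metres

Truncating at 2 decimal places can drop up to a full unit in the last place, so the longitude may be off by as much as 0.01°.
At latitude 78.432° a degree of longitude spans 111320 m × cos 78.432° = 111320 × 0.2005 ≈ 22323.1 m.
East–west error: 0.01° × 22323.1 m/° ≈ 223.231 m.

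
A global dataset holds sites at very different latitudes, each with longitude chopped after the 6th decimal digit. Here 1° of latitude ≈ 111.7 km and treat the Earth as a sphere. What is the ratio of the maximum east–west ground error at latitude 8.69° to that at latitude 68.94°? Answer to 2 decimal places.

2.75

Truncating at 6 decimal places can drop up to a full unit in the last place, so the longitude may be off by as much as 1e-06°.
Error at 8.69° = 1e-06° × 111700 × cos 8.69° ≈ 0.1117 × 0.9885 = 0.11042 m.
Error at 68.94° = 1e-06° × 111700 × cos 68.94° ≈ 0.1117 × 0.3593 = 0.040139 m.
The ratio reduces to cos 8.69° / cos 68.94° = 0.9885/0.3593 ≈ 2.7509.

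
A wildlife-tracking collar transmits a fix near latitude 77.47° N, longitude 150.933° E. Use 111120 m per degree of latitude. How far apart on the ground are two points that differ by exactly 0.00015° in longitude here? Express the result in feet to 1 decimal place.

11.9 feet

One degree of longitude here spans 111120 × cos 77.47° = 111120 × 0.2170 ≈ 24107.6 m; 0.00015° of that is 3.61614 m.
In feet: 3.61614 m ÷ 0.3048 ≈ 11.864 ft.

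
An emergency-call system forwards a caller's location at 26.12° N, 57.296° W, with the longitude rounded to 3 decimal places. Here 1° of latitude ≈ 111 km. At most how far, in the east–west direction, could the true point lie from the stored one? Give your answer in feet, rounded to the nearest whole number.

163 feet

Rounding to 3 decimal places leaves the longitude within ±0.0005° of the true value.
Parallels shrink by cos φ, so at 26.12° a degree of longitude is 111000 × 0.8979 ≈ 99664 m.
Maximum E–W displacement: 0.0005 × 99664 = 49.832 m.
Converting: 49.832 m × 3.2808 ft/m ≈ 163.49 ft.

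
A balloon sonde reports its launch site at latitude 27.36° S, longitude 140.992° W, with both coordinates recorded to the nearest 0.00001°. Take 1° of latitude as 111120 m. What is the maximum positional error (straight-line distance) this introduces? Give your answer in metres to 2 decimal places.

Rounding to 5 decimal places leaves each coordinate within ±5e-06° of the true value.
North–south component: 5e-06° × 111120 = 0.5556 m.
East–west component at 27.36°: 5e-06° × 111120 × cos 27.36° ≈ 5e-06 × 98689.7 ≈ 0.493449 m.
Worst case both components are at the extreme and orthogonal: √(0.5556² + 0.493449²) ≈ 0.74309 m.

0.74 metres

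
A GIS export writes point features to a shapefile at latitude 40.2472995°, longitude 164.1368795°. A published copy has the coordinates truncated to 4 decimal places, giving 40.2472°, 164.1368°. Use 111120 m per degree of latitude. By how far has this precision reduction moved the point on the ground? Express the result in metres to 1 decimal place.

The latitude changed by +0.0000995° and the longitude by +0.0000795°.
N–S: 0.0000995° × 111120 m/° = 11.0564 m.
E–W at 40.2472°: 0.0000795° × 111120 × cos 40.2472° = 0.0000795 × 111120 × 0.7633 ≈ 6.74271 m.
Combined displacement = (11.0564² + 6.74271²)^½ ≈ 12.9502 m.

13.0 metres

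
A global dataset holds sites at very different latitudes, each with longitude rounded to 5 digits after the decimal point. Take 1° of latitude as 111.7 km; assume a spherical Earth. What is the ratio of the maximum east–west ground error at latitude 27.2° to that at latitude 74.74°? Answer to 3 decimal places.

3.379

Rounding to 5 decimal places leaves the longitude within ±5e-06° of the true value.
Error at 27.2° = 5e-06° × 111700 × cos 27.2° ≈ 0.5585 × 0.8894 = 0.49674 m.
At 74.74°: 5e-06° × 111700 × cos 74.74° = 5e-06 × 111700 × 0.2632 ≈ 0.147 m.
The ratio reduces to cos 27.2° / cos 74.74° = 0.8894/0.2632 ≈ 3.3792.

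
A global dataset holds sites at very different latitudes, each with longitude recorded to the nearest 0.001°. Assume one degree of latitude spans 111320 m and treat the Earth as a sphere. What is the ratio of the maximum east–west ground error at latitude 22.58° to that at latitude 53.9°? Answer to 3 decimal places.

1.567

Rounding to 3 decimal places leaves the longitude within ±0.0005° of the true value.
At 22.58°: 0.0005° × 111320 × cos 22.58° = 0.0005 × 111320 × 0.9233 ≈ 51.393 m.
At 53.9°: 0.0005° × 111320 × cos 53.9° = 0.0005 × 111320 × 0.5892 ≈ 32.795 m.
The ratio reduces to cos 22.58° / cos 53.9° = 0.9233/0.5892 ≈ 1.5671.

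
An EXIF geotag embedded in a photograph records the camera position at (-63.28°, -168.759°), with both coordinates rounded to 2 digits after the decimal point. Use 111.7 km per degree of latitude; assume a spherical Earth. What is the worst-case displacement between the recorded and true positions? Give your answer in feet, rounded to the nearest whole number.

2009 feet

Rounding to 2 decimal places leaves each coordinate within ±0.005° of the true value.
N–S: 0.005° × 111700 m/° = 558.5 m.
Longitude error → 0.005 × 111700 × cos 63.28° = 0.005 × 111700 × 0.4496 ≈ 251.119 m.
The two errors are perpendicular, so the maximum displacement is √(558.5² + 251.119²) ≈ 612.358 m.
In feet: 612.358 m ÷ 0.3048 ≈ 2009.1 ft.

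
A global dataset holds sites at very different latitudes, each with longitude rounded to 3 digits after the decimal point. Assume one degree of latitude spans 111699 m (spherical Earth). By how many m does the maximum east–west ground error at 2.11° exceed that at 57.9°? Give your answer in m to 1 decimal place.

Rounding to 3 decimal places leaves the longitude within ±0.0005° of the true value.
At 2.11°: 0.0005° × 111699 × cos 2.11° = 0.0005 × 111699 × 0.9993 ≈ 55.812 m.
At 57.9°: 0.0005° × 111699 × cos 57.9° = 0.0005 × 111699 × 0.5314 ≈ 29.678 m.
So the lower-latitude error exceeds the higher by 55.812 − 29.678 = 26.133 m.

26.1 m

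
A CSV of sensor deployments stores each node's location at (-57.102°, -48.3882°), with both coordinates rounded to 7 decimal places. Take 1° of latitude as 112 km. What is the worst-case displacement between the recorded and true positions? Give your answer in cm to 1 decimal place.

Rounding to 7 decimal places leaves each coordinate within ±5e-08° of the true value.
North–south component: 5e-08° × 112000 = 0.0056 m.
Longitude error → 5e-08 × 112000 × cos 57.102° = 5e-08 × 112000 × 0.5431 ≈ 0.00304161 m.
Combining orthogonally: (0.0056² + 0.00304161²)^½ ≈ 0.00637271 m.
That is 0.00637271 m = 0.63727 cm.

0.6 cm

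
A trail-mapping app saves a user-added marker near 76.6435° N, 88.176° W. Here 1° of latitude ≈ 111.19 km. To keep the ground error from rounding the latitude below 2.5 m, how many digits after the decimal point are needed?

One degree of latitude covers 111190 m.
N decimal places → at most half a unit in the last place, 0.5 × 10⁻ᴺ° = 111190/2 × 10⁻ᴺ m.
Need 0.5 × 111190 × 10⁻ᴺ ≤ 2.5 → 10⁻ᴺ ≤ 4.497e-05, so N ≥ 4.35.
At 4 places the error can reach 5.56 m, but 5 places keeps it to 0.556 m.

5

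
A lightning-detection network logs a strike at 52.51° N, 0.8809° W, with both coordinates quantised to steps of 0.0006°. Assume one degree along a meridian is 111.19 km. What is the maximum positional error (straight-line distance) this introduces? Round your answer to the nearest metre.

With a 0.0006° grid the true value lies within half a step, ±0.0006°/2 = ±0.0003°, of the stored one.
N–S: 0.0003° × 111190 m/° = 33.357 m.
E–W at 52.51°: 0.0003° × 111190 × cos 52.51° = 0.0003 × 111190 × 0.6086 ≈ 20.3018 m.
Worst case both components are at the extreme and orthogonal: √(33.357² + 20.3018²) ≈ 39.0494 m.

39 metres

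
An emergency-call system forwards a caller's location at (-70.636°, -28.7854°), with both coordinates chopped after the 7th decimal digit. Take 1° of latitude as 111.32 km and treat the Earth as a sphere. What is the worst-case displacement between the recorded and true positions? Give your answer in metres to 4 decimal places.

0.0117 metres

Truncating at 7 decimal places can drop up to a full unit in the last place, so each coordinate may be off by as much as 1e-07°.
Latitude error → 1e-07 × 111320 = 0.011132 m along the meridian.
East–west component at 70.636°: 1e-07° × 111320 × cos 70.636° ≈ 1e-07 × 36910.2 ≈ 0.00369102 m.
Combining orthogonally: (0.011132² + 0.00369102²)^½ ≈ 0.011728 m.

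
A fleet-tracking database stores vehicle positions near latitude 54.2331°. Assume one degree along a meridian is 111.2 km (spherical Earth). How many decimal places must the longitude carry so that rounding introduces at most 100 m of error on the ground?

At 54.2331° one degree of longitude covers 111200 × cos 54.2331° ≈ 111200 × 0.5845 ≈ 64995.2 m.
N decimal places → at most half a unit in the last place, 0.5 × 10⁻ᴺ° = 64995.2/2 × 10⁻ᴺ m.
Setting 32497.6 × 10⁻ᴺ ≤ 100 gives 10ᴺ ≥ 325, i.e. N ≥ 2.51.
N = 2 would give 325 m (too coarse); N = 3 gives 32.5 m ≤ 100 m.

3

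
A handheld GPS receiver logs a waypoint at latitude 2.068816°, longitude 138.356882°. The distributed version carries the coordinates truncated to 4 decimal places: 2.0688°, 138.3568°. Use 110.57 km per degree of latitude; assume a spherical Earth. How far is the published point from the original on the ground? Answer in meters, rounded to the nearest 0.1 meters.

9.2 meters

Δlat = 2.068816 − 2.0688 = +0.000016°; Δlon = 138.356882 − 138.3568 = +0.000082°.
North–south shift: 0.000016 × 110570 = 1.76912 m.
East–west at this latitude: 0.000082° × 110570 × cos 2.0688° ≈ 0.000082 × 110498 = 9.06083 m.
Combined displacement = (1.76912² + 9.06083²)^½ ≈ 9.23192 m.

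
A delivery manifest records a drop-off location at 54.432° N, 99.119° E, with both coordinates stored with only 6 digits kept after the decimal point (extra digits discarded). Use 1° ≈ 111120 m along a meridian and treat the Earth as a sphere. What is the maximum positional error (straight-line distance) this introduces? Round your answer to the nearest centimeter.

Truncating at 6 decimal places can drop up to a full unit in the last place, so each coordinate may be off by as much as 1e-06°.
North–south component: 1e-06° × 111120 = 0.11112 m.
Longitude error → 1e-06 × 111120 × cos 54.432° = 1e-06 × 111120 × 0.5817 ≈ 0.064635 m.
Combining orthogonally: (0.11112² + 0.064635²)^½ ≈ 0.128551 m.
That is 0.128551 m = 12.855 cm.

13 centimeters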